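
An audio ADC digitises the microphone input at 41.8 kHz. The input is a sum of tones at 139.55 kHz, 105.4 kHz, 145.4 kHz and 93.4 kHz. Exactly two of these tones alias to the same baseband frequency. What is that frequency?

fs/2 = 20.9 kHz.
139.55 kHz mod fs = 14.15 kHz.
14.15 kHz ≤ fs/2 = 20.9 kHz, appears at 14.15 kHz.
105.4 kHz mod fs = 21.8 kHz.
21.8 kHz > fs/2 = 20.9 kHz, folds to fs − 21.8 kHz = 20 kHz.
145.4 kHz mod fs = 20 kHz.
20 kHz ≤ fs/2 = 20.9 kHz, appears at 20 kHz.
93.4 kHz mod fs = 9.8 kHz.
9.8 kHz ≤ fs/2 = 20.9 kHz, appears at 9.8 kHz.
105.4 kHz and 145.4 kHz both map to 20 kHz.

20 kHz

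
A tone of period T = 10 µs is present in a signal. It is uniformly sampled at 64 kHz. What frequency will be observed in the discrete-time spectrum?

28 kHz

T = 10 µs → f = 1/T = 100 kHz.
100 kHz mod fs = 36 kHz.
36 kHz > fs/2 = 32 kHz, folds to fs − 36 kHz = 28 kHz.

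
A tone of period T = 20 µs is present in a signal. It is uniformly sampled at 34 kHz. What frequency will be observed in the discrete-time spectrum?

T = 20 µs → f = 1/T = 50 kHz.
50 kHz mod fs = 16 kHz.
16 kHz ≤ fs/2 = 17 kHz, appears at 16 kHz.

16 kHz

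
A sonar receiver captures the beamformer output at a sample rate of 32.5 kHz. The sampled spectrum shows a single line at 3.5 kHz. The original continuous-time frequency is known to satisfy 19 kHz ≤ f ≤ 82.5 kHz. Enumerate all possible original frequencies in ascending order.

Frequencies that alias to 3.5 kHz are k·fs ± 3.5 kHz for integer k ≥ 0.
k=0: 3.5 kHz.
k=1: 29 kHz, 36 kHz.
k=2: 61.5 kHz, 68.5 kHz.
k=3: 94 kHz, 101 kHz.
Within [19 kHz, 82.5 kHz]: 29 kHz, 36 kHz, 61.5 kHz, 68.5 kHz.

29 kHz, 36 kHz, 61.5 kHz, 68.5 kHz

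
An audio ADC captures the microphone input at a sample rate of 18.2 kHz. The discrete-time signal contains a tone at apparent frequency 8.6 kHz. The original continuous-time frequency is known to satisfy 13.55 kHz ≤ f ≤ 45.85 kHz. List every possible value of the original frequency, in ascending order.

Frequencies that alias to 8.6 kHz are k·fs ± 8.6 kHz for integer k ≥ 0.
k=0: 8.6 kHz.
k=1: 9.6 kHz, 26.8 kHz.
k=2: 27.8 kHz, 45 kHz.
k=3: 46 kHz, 63.2 kHz.
Within [13.55 kHz, 45.85 kHz]: 26.8 kHz, 27.8 kHz, 45 kHz.

26.8 kHz, 27.8 kHz, 45 kHz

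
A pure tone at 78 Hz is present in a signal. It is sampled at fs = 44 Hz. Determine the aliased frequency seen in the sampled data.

10 Hz

78 Hz mod fs = 34 Hz.
34 Hz > fs/2 = 22 Hz, folds to fs − 34 Hz = 10 Hz.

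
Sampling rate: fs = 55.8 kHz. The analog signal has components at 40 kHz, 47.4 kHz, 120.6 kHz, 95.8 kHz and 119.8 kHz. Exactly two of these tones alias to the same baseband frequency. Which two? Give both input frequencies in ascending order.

40 kHz, 95.8 kHz

fs/2 = 27.9 kHz.
40 kHz > fs/2 = 27.9 kHz, folds to fs − 40 kHz = 15.8 kHz.
47.4 kHz > fs/2 = 27.9 kHz, folds to fs − 47.4 kHz = 8.4 kHz.
120.6 kHz mod fs = 9 kHz.
9 kHz ≤ fs/2 = 27.9 kHz, appears at 9 kHz.
95.8 kHz mod fs = 40 kHz.
40 kHz > fs/2 = 27.9 kHz, folds to fs − 40 kHz = 15.8 kHz.
119.8 kHz mod fs = 8.2 kHz.
8.2 kHz ≤ fs/2 = 27.9 kHz, appears at 8.2 kHz.
40 kHz and 95.8 kHz both map to 15.8 kHz.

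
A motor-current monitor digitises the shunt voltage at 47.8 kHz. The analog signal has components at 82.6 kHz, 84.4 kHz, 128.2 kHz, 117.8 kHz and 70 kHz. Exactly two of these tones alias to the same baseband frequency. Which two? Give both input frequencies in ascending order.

70 kHz, 117.8 kHz

fs/2 = 23.9 kHz.
82.6 kHz mod fs = 34.8 kHz.
34.8 kHz > fs/2 = 23.9 kHz, folds to fs − 34.8 kHz = 13 kHz.
84.4 kHz mod fs = 36.6 kHz.
36.6 kHz > fs/2 = 23.9 kHz, folds to fs − 36.6 kHz = 11.2 kHz.
128.2 kHz mod fs = 32.6 kHz.
32.6 kHz > fs/2 = 23.9 kHz, folds to fs − 32.6 kHz = 15.2 kHz.
117.8 kHz mod fs = 22.2 kHz.
22.2 kHz ≤ fs/2 = 23.9 kHz, appears at 22.2 kHz.
70 kHz mod fs = 22.2 kHz.
22.2 kHz ≤ fs/2 = 23.9 kHz, appears at 22.2 kHz.
70 kHz and 117.8 kHz both map to 22.2 kHz.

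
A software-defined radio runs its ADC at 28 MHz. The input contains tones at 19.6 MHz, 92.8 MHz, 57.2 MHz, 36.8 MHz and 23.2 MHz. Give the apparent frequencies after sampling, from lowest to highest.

1.2 MHz, 4.8 MHz, 8.4 MHz, 8.8 MHz

fs/2 = 14 MHz.
19.6 MHz > fs/2 = 14 MHz, folds to fs − 19.6 MHz = 8.4 MHz.
92.8 MHz mod fs = 8.8 MHz.
8.8 MHz ≤ fs/2 = 14 MHz, appears at 8.8 MHz.
57.2 MHz mod fs = 1.2 MHz.
1.2 MHz ≤ fs/2 = 14 MHz, appears at 1.2 MHz.
36.8 MHz mod fs = 8.8 MHz.
8.8 MHz ≤ fs/2 = 14 MHz, appears at 8.8 MHz.
23.2 MHz > fs/2 = 14 MHz, folds to fs − 23.2 MHz = 4.8 MHz.
Distinct values: {1.2 MHz, 4.8 MHz, 8.4 MHz, 8.8 MHz}.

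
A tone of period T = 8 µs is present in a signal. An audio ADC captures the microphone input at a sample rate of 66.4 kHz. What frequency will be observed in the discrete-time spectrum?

T = 8 µs → f = 1/T = 125 kHz.
125 kHz mod fs = 58.6 kHz.
58.6 kHz > fs/2 = 33.2 kHz, folds to fs − 58.6 kHz = 7.8 kHz.

7.8 kHz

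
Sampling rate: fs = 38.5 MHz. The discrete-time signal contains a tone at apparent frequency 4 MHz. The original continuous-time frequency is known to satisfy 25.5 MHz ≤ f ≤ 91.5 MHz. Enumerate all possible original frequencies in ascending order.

34.5 MHz, 42.5 MHz, 73 MHz, 81 MHz

Frequencies that alias to 4 MHz are k·fs ± 4 MHz for integer k ≥ 0.
k=0: 4 MHz.
k=1: 34.5 MHz, 42.5 MHz.
k=2: 73 MHz, 81 MHz.
k=3: 111.5 MHz, 119.5 MHz.
Within [25.5 MHz, 91.5 MHz]: 34.5 MHz, 42.5 MHz, 73 MHz, 81 MHz.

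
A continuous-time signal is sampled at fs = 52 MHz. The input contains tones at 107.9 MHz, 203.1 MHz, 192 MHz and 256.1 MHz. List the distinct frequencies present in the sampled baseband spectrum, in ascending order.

fs/2 = 26 MHz.
107.9 MHz mod fs = 3.9 MHz.
3.9 MHz ≤ fs/2 = 26 MHz, appears at 3.9 MHz.
203.1 MHz mod fs = 47.1 MHz.
47.1 MHz > fs/2 = 26 MHz, folds to fs − 47.1 MHz = 4.9 MHz.
192 MHz mod fs = 36 MHz.
36 MHz > fs/2 = 26 MHz, folds to fs − 36 MHz = 16 MHz.
256.1 MHz mod fs = 48.1 MHz.
48.1 MHz > fs/2 = 26 MHz, folds to fs − 48.1 MHz = 3.9 MHz.
Distinct values: {3.9 MHz, 4.9 MHz, 16 MHz}.

3.9 MHz, 4.9 MHz, 16 MHz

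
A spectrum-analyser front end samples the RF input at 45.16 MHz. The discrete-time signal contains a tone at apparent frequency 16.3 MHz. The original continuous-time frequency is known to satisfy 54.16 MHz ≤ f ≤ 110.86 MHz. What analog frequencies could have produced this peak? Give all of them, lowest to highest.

61.46 MHz, 74.02 MHz, 106.62 MHz

Frequencies that alias to 16.3 MHz are k·fs ± 16.3 MHz for integer k ≥ 0.
k=0: 16.3 MHz.
k=1: 28.86 MHz, 61.46 MHz.
k=2: 74.02 MHz, 106.62 MHz.
k=3: 119.18 MHz, 151.78 MHz.
Within [54.16 MHz, 110.86 MHz]: 61.46 MHz, 74.02 MHz, 106.62 MHz.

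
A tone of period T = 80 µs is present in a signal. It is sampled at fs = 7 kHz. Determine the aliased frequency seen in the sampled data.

T = 80 µs → f = 1/T = 12.5 kHz.
12.5 kHz mod fs = 5.5 kHz.
5.5 kHz > fs/2 = 3.5 kHz, folds to fs − 5.5 kHz = 1.5 kHz.

1.5 kHz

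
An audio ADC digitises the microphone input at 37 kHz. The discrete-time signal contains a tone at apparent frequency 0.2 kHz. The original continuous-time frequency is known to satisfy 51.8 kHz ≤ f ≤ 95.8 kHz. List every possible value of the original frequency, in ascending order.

73.8 kHz, 74.2 kHz

Frequencies that alias to 0.2 kHz are k·fs ± 0.2 kHz for integer k ≥ 0.
k=0: 0.2 kHz.
k=1: 36.8 kHz, 37.2 kHz.
k=2: 73.8 kHz, 74.2 kHz.
k=3: 110.8 kHz, 111.2 kHz.
Within [51.8 kHz, 95.8 kHz]: 73.8 kHz, 74.2 kHz.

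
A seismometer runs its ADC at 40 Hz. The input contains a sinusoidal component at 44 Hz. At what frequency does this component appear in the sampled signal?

4 Hz

44 Hz mod fs = 4 Hz.
4 Hz ≤ fs/2 = 20 Hz, appears at 4 Hz.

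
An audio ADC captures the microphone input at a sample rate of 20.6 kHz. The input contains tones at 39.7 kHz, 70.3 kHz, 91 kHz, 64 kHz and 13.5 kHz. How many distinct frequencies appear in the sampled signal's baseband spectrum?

fs/2 = 10.3 kHz.
39.7 kHz mod fs = 19.1 kHz.
19.1 kHz > fs/2 = 10.3 kHz, folds to fs − 19.1 kHz = 1.5 kHz.
70.3 kHz mod fs = 8.5 kHz.
8.5 kHz ≤ fs/2 = 10.3 kHz, appears at 8.5 kHz.
91 kHz mod fs = 8.6 kHz.
8.6 kHz ≤ fs/2 = 10.3 kHz, appears at 8.6 kHz.
64 kHz mod fs = 2.2 kHz.
2.2 kHz ≤ fs/2 = 10.3 kHz, appears at 2.2 kHz.
13.5 kHz > fs/2 = 10.3 kHz, folds to fs − 13.5 kHz = 7.1 kHz.
Distinct values: {1.5 kHz, 2.2 kHz, 7.1 kHz, 8.5 kHz, 8.6 kHz} → 5.

5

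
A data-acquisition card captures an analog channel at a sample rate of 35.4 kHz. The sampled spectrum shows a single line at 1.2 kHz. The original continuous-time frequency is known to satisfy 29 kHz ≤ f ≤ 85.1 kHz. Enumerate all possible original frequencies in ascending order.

Frequencies that alias to 1.2 kHz are k·fs ± 1.2 kHz for integer k ≥ 0.
k=0: 1.2 kHz.
k=1: 34.2 kHz, 36.6 kHz.
k=2: 69.6 kHz, 72 kHz.
k=3: 105 kHz, 107.4 kHz.
Within [29 kHz, 85.1 kHz]: 34.2 kHz, 36.6 kHz, 69.6 kHz, 72 kHz.

34.2 kHz, 36.6 kHz, 69.6 kHz, 72 kHz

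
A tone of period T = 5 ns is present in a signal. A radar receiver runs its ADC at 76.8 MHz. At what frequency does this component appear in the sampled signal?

T = 5 ns → f = 1/T = 200 MHz.
200 MHz mod fs = 46.4 MHz.
46.4 MHz > fs/2 = 38.4 MHz, folds to fs − 46.4 MHz = 30.4 MHz.

30.4 MHz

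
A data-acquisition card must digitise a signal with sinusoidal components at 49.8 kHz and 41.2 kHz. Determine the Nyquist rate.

Highest-frequency component: 49.8 kHz.
Nyquist rate = 2 × 49.8 kHz = 99.6 kHz.

99.6 kHz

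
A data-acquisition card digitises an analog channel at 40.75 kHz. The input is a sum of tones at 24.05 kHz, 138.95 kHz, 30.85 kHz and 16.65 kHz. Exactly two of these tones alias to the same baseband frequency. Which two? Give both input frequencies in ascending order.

24.05 kHz, 138.95 kHz

fs/2 = 20.375 kHz.
24.05 kHz > fs/2 = 20.375 kHz, folds to fs − 24.05 kHz = 16.7 kHz.
138.95 kHz mod fs = 16.7 kHz.
16.7 kHz ≤ fs/2 = 20.375 kHz, appears at 16.7 kHz.
30.85 kHz > fs/2 = 20.375 kHz, folds to fs − 30.85 kHz = 9.9 kHz.
16.65 kHz ≤ fs/2 = 20.375 kHz, passes unchanged.
24.05 kHz and 138.95 kHz both map to 16.7 kHz.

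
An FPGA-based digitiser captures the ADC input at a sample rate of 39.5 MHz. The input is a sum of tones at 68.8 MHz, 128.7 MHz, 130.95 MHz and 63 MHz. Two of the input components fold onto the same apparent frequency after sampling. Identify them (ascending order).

68.8 MHz, 128.7 MHz

fs/2 = 19.75 MHz.
68.8 MHz mod fs = 29.3 MHz.
29.3 MHz > fs/2 = 19.75 MHz, folds to fs − 29.3 MHz = 10.2 MHz.
128.7 MHz mod fs = 10.2 MHz.
10.2 MHz ≤ fs/2 = 19.75 MHz, appears at 10.2 MHz.
130.95 MHz mod fs = 12.45 MHz.
12.45 MHz ≤ fs/2 = 19.75 MHz, appears at 12.45 MHz.
63 MHz mod fs = 23.5 MHz.
23.5 MHz > fs/2 = 19.75 MHz, folds to fs − 23.5 MHz = 16 MHz.
68.8 MHz and 128.7 MHz both map to 10.2 MHz.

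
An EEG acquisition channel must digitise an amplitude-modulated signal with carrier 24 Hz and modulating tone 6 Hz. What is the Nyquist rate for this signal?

AM sidebands sit at fc ± fm = 18 Hz and 30 Hz.
Highest-frequency component: 30 Hz.
Nyquist rate = 2 × 30 Hz = 60 Hz.

60 Hz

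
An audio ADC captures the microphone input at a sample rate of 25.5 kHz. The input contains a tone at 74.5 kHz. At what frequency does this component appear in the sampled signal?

74.5 kHz mod fs = 23.5 kHz.
23.5 kHz > fs/2 = 12.75 kHz, folds to fs − 23.5 kHz = 2 kHz.

2 kHz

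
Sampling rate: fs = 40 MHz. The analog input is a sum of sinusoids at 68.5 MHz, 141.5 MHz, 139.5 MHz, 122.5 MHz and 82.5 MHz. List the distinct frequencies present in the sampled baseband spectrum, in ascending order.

fs/2 = 20 MHz.
68.5 MHz mod fs = 28.5 MHz.
28.5 MHz > fs/2 = 20 MHz, folds to fs − 28.5 MHz = 11.5 MHz.
141.5 MHz mod fs = 21.5 MHz.
21.5 MHz > fs/2 = 20 MHz, folds to fs − 21.5 MHz = 18.5 MHz.
139.5 MHz mod fs = 19.5 MHz.
19.5 MHz ≤ fs/2 = 20 MHz, appears at 19.5 MHz.
122.5 MHz mod fs = 2.5 MHz.
2.5 MHz ≤ fs/2 = 20 MHz, appears at 2.5 MHz.
82.5 MHz mod fs = 2.5 MHz.
2.5 MHz ≤ fs/2 = 20 MHz, appears at 2.5 MHz.
Distinct values: {2.5 MHz, 11.5 MHz, 18.5 MHz, 19.5 MHz}.

2.5 MHz, 11.5 MHz, 18.5 MHz, 19.5 MHz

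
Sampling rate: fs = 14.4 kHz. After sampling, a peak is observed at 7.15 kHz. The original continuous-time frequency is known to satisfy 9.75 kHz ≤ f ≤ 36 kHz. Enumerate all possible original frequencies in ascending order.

21.55 kHz, 21.65 kHz, 35.95 kHz

Frequencies that alias to 7.15 kHz are k·fs ± 7.15 kHz for integer k ≥ 0.
k=0: 7.15 kHz.
k=1: 7.25 kHz, 21.55 kHz.
k=2: 21.65 kHz, 35.95 kHz.
k=3: 36.05 kHz, 50.35 kHz.
Within [9.75 kHz, 36 kHz]: 21.55 kHz, 21.65 kHz, 35.95 kHz.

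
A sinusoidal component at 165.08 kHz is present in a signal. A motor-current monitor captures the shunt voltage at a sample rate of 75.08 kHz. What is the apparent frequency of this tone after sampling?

14.92 kHz

165.08 kHz mod fs = 14.92 kHz.
14.92 kHz ≤ fs/2 = 37.54 kHz, appears at 14.92 kHz.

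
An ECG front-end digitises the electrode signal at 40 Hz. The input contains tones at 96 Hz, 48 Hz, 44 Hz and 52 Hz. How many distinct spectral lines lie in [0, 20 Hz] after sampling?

4

fs/2 = 20 Hz.
96 Hz mod fs = 16 Hz.
16 Hz ≤ fs/2 = 20 Hz, appears at 16 Hz.
48 Hz mod fs = 8 Hz.
8 Hz ≤ fs/2 = 20 Hz, appears at 8 Hz.
44 Hz mod fs = 4 Hz.
4 Hz ≤ fs/2 = 20 Hz, appears at 4 Hz.
52 Hz mod fs = 12 Hz.
12 Hz ≤ fs/2 = 20 Hz, appears at 12 Hz.
Distinct values: {4 Hz, 8 Hz, 12 Hz, 16 Hz} → 4.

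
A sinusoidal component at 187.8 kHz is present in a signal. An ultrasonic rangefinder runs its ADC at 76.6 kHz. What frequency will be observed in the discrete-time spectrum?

187.8 kHz mod fs = 34.6 kHz.
34.6 kHz ≤ fs/2 = 38.3 kHz, appears at 34.6 kHz.

34.6 kHz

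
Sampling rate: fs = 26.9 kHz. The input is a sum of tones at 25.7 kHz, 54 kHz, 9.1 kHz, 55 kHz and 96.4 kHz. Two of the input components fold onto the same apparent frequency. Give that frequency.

fs/2 = 13.45 kHz.
25.7 kHz > fs/2 = 13.45 kHz, folds to fs − 25.7 kHz = 1.2 kHz.
54 kHz mod fs = 0.2 kHz.
0.2 kHz ≤ fs/2 = 13.45 kHz, appears at 0.2 kHz.
9.1 kHz ≤ fs/2 = 13.45 kHz, passes unchanged.
55 kHz mod fs = 1.2 kHz.
1.2 kHz ≤ fs/2 = 13.45 kHz, appears at 1.2 kHz.
96.4 kHz mod fs = 15.7 kHz.
15.7 kHz > fs/2 = 13.45 kHz, folds to fs − 15.7 kHz = 11.2 kHz.
25.7 kHz and 55 kHz both map to 1.2 kHz.

1.2 kHz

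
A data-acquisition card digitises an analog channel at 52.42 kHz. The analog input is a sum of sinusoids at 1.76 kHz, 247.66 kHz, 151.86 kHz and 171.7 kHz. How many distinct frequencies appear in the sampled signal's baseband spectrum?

3

fs/2 = 26.21 kHz.
1.76 kHz ≤ fs/2 = 26.21 kHz, passes unchanged.
247.66 kHz mod fs = 37.98 kHz.
37.98 kHz > fs/2 = 26.21 kHz, folds to fs − 37.98 kHz = 14.44 kHz.
151.86 kHz mod fs = 47.02 kHz.
47.02 kHz > fs/2 = 26.21 kHz, folds to fs − 47.02 kHz = 5.4 kHz.
171.7 kHz mod fs = 14.44 kHz.
14.44 kHz ≤ fs/2 = 26.21 kHz, appears at 14.44 kHz.
Distinct values: {1.76 kHz, 5.4 kHz, 14.44 kHz} → 3.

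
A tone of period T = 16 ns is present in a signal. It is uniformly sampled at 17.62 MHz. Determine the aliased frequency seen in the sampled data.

7.98 MHz

T = 16 ns → f = 1/T = 62.5 MHz.
62.5 MHz mod fs = 9.64 MHz.
9.64 MHz > fs/2 = 8.81 MHz, folds to fs − 9.64 MHz = 7.98 MHz.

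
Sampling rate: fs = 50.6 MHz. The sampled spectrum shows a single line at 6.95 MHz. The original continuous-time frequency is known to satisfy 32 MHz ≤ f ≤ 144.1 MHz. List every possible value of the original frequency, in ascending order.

Frequencies that alias to 6.95 MHz are k·fs ± 6.95 MHz for integer k ≥ 0.
k=0: 6.95 MHz.
k=1: 43.65 MHz, 57.55 MHz.
k=2: 94.25 MHz, 108.15 MHz.
k=3: 144.85 MHz, 158.75 MHz.
Within [32 MHz, 144.1 MHz]: 43.65 MHz, 57.55 MHz, 94.25 MHz, 108.15 MHz.

43.65 MHz, 57.55 MHz, 94.25 MHz, 108.15 MHz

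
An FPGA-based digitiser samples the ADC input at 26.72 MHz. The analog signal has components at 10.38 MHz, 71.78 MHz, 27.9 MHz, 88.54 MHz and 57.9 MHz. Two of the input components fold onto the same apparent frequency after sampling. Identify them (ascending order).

fs/2 = 13.36 MHz.
10.38 MHz ≤ fs/2 = 13.36 MHz, passes unchanged.
71.78 MHz mod fs = 18.34 MHz.
18.34 MHz > fs/2 = 13.36 MHz, folds to fs − 18.34 MHz = 8.38 MHz.
27.9 MHz mod fs = 1.18 MHz.
1.18 MHz ≤ fs/2 = 13.36 MHz, appears at 1.18 MHz.
88.54 MHz mod fs = 8.38 MHz.
8.38 MHz ≤ fs/2 = 13.36 MHz, appears at 8.38 MHz.
57.9 MHz mod fs = 4.46 MHz.
4.46 MHz ≤ fs/2 = 13.36 MHz, appears at 4.46 MHz.
71.78 MHz and 88.54 MHz both map to 8.38 MHz.

71.78 MHz, 88.54 MHz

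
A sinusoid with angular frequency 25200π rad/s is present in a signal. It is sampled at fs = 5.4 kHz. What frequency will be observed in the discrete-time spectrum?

1.8 kHz

ω = 25200π rad/s → f = ω/(2π) = 12600 Hz = 12.6 kHz.
12.6 kHz mod fs = 1.8 kHz.
1.8 kHz ≤ fs/2 = 2.7 kHz, appears at 1.8 kHz.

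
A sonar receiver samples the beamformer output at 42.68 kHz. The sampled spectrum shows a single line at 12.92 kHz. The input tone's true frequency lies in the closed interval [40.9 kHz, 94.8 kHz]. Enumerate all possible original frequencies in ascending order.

Frequencies that alias to 12.92 kHz are k·fs ± 12.92 kHz for integer k ≥ 0.
k=0: 12.92 kHz.
k=1: 29.76 kHz, 55.6 kHz.
k=2: 72.44 kHz, 98.28 kHz.
k=3: 115.12 kHz, 140.96 kHz.
Within [40.9 kHz, 94.8 kHz]: 55.6 kHz, 72.44 kHz.

55.6 kHz, 72.44 kHz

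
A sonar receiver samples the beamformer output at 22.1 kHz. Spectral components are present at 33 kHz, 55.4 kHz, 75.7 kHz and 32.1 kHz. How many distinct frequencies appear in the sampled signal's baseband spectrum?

3

fs/2 = 11.05 kHz.
33 kHz mod fs = 10.9 kHz.
10.9 kHz ≤ fs/2 = 11.05 kHz, appears at 10.9 kHz.
55.4 kHz mod fs = 11.2 kHz.
11.2 kHz > fs/2 = 11.05 kHz, folds to fs − 11.2 kHz = 10.9 kHz.
75.7 kHz mod fs = 9.4 kHz.
9.4 kHz ≤ fs/2 = 11.05 kHz, appears at 9.4 kHz.
32.1 kHz mod fs = 10 kHz.
10 kHz ≤ fs/2 = 11.05 kHz, appears at 10 kHz.
Distinct values: {9.4 kHz, 10 kHz, 10.9 kHz} → 3.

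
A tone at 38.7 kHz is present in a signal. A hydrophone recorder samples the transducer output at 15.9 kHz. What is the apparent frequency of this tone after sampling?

38.7 kHz mod fs = 6.9 kHz.
6.9 kHz ≤ fs/2 = 7.95 kHz, appears at 6.9 kHz.

6.9 kHz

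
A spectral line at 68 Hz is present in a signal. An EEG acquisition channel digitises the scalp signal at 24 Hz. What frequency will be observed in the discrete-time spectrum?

4 Hz

68 Hz mod fs = 20 Hz.
20 Hz > fs/2 = 12 Hz, folds to fs − 20 Hz = 4 Hz.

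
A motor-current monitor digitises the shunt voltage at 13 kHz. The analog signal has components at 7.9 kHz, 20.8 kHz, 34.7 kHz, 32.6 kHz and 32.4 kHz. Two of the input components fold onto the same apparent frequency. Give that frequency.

6.4 kHz

fs/2 = 6.5 kHz.
7.9 kHz > fs/2 = 6.5 kHz, folds to fs − 7.9 kHz = 5.1 kHz.
20.8 kHz mod fs = 7.8 kHz.
7.8 kHz > fs/2 = 6.5 kHz, folds to fs − 7.8 kHz = 5.2 kHz.
34.7 kHz mod fs = 8.7 kHz.
8.7 kHz > fs/2 = 6.5 kHz, folds to fs − 8.7 kHz = 4.3 kHz.
32.6 kHz mod fs = 6.6 kHz.
6.6 kHz > fs/2 = 6.5 kHz, folds to fs − 6.6 kHz = 6.4 kHz.
32.4 kHz mod fs = 6.4 kHz.
6.4 kHz ≤ fs/2 = 6.5 kHz, appears at 6.4 kHz.
32.4 kHz and 32.6 kHz both map to 6.4 kHz.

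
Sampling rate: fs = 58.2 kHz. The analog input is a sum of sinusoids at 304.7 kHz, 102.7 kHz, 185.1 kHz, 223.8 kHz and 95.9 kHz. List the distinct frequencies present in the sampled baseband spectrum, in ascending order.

fs/2 = 29.1 kHz.
304.7 kHz mod fs = 13.7 kHz.
13.7 kHz ≤ fs/2 = 29.1 kHz, appears at 13.7 kHz.
102.7 kHz mod fs = 44.5 kHz.
44.5 kHz > fs/2 = 29.1 kHz, folds to fs − 44.5 kHz = 13.7 kHz.
185.1 kHz mod fs = 10.5 kHz.
10.5 kHz ≤ fs/2 = 29.1 kHz, appears at 10.5 kHz.
223.8 kHz mod fs = 49.2 kHz.
49.2 kHz > fs/2 = 29.1 kHz, folds to fs − 49.2 kHz = 9 kHz.
95.9 kHz mod fs = 37.7 kHz.
37.7 kHz > fs/2 = 29.1 kHz, folds to fs − 37.7 kHz = 20.5 kHz.
Distinct values: {9 kHz, 10.5 kHz, 13.7 kHz, 20.5 kHz}.

9 kHz, 10.5 kHz, 13.7 kHz, 20.5 kHz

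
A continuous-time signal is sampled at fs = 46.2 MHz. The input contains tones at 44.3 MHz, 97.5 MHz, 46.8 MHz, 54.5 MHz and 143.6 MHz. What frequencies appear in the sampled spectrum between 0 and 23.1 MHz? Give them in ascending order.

fs/2 = 23.1 MHz.
44.3 MHz > fs/2 = 23.1 MHz, folds to fs − 44.3 MHz = 1.9 MHz.
97.5 MHz mod fs = 5.1 MHz.
5.1 MHz ≤ fs/2 = 23.1 MHz, appears at 5.1 MHz.
46.8 MHz mod fs = 0.6 MHz.
0.6 MHz ≤ fs/2 = 23.1 MHz, appears at 0.6 MHz.
54.5 MHz mod fs = 8.3 MHz.
8.3 MHz ≤ fs/2 = 23.1 MHz, appears at 8.3 MHz.
143.6 MHz mod fs = 5 MHz.
5 MHz ≤ fs/2 = 23.1 MHz, appears at 5 MHz.
Distinct values: {0.6 MHz, 1.9 MHz, 5 MHz, 5.1 MHz, 8.3 MHz}.

0.6 MHz, 1.9 MHz, 5 MHz, 5.1 MHz, 8.3 MHz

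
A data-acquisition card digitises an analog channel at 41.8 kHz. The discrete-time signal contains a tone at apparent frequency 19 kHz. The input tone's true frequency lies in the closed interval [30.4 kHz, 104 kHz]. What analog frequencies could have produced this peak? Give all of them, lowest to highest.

Frequencies that alias to 19 kHz are k·fs ± 19 kHz for integer k ≥ 0.
k=0: 19 kHz.
k=1: 22.8 kHz, 60.8 kHz.
k=2: 64.6 kHz, 102.6 kHz.
k=3: 106.4 kHz, 144.4 kHz.
Within [30.4 kHz, 104 kHz]: 60.8 kHz, 64.6 kHz, 102.6 kHz.

60.8 kHz, 64.6 kHz, 102.6 kHz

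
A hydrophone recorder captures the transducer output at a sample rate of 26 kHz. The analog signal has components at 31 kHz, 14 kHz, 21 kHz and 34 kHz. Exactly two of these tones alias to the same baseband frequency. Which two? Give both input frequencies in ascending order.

fs/2 = 13 kHz.
31 kHz mod fs = 5 kHz.
5 kHz ≤ fs/2 = 13 kHz, appears at 5 kHz.
14 kHz > fs/2 = 13 kHz, folds to fs − 14 kHz = 12 kHz.
21 kHz > fs/2 = 13 kHz, folds to fs − 21 kHz = 5 kHz.
34 kHz mod fs = 8 kHz.
8 kHz ≤ fs/2 = 13 kHz, appears at 8 kHz.
21 kHz and 31 kHz both map to 5 kHz.

21 kHz, 31 kHz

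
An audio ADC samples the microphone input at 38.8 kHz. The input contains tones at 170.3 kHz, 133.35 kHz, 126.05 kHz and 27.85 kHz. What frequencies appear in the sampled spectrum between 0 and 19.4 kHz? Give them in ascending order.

9.65 kHz, 10.95 kHz, 15.1 kHz, 16.95 kHz

fs/2 = 19.4 kHz.
170.3 kHz mod fs = 15.1 kHz.
15.1 kHz ≤ fs/2 = 19.4 kHz, appears at 15.1 kHz.
133.35 kHz mod fs = 16.95 kHz.
16.95 kHz ≤ fs/2 = 19.4 kHz, appears at 16.95 kHz.
126.05 kHz mod fs = 9.65 kHz.
9.65 kHz ≤ fs/2 = 19.4 kHz, appears at 9.65 kHz.
27.85 kHz > fs/2 = 19.4 kHz, folds to fs − 27.85 kHz = 10.95 kHz.
Distinct values: {9.65 kHz, 10.95 kHz, 15.1 kHz, 16.95 kHz}.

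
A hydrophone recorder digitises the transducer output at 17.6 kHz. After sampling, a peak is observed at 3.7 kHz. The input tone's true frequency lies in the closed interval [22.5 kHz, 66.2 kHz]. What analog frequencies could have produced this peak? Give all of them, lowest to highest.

Frequencies that alias to 3.7 kHz are k·fs ± 3.7 kHz for integer k ≥ 0.
k=0: 3.7 kHz.
k=1: 13.9 kHz, 21.3 kHz.
k=2: 31.5 kHz, 38.9 kHz.
k=3: 49.1 kHz, 56.5 kHz.
k=4: 66.7 kHz, 74.1 kHz.
Within [22.5 kHz, 66.2 kHz]: 31.5 kHz, 38.9 kHz, 49.1 kHz, 56.5 kHz.

31.5 kHz, 38.9 kHz, 49.1 kHz, 56.5 kHz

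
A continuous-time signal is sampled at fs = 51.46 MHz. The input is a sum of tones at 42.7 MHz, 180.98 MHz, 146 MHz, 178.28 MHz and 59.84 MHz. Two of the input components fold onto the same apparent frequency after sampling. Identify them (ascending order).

59.84 MHz, 146 MHz

fs/2 = 25.73 MHz.
42.7 MHz > fs/2 = 25.73 MHz, folds to fs − 42.7 MHz = 8.76 MHz.
180.98 MHz mod fs = 26.6 MHz.
26.6 MHz > fs/2 = 25.73 MHz, folds to fs − 26.6 MHz = 24.86 MHz.
146 MHz mod fs = 43.08 MHz.
43.08 MHz > fs/2 = 25.73 MHz, folds to fs − 43.08 MHz = 8.38 MHz.
178.28 MHz mod fs = 23.9 MHz.
23.9 MHz ≤ fs/2 = 25.73 MHz, appears at 23.9 MHz.
59.84 MHz mod fs = 8.38 MHz.
8.38 MHz ≤ fs/2 = 25.73 MHz, appears at 8.38 MHz.
59.84 MHz and 146 MHz both map to 8.38 MHz.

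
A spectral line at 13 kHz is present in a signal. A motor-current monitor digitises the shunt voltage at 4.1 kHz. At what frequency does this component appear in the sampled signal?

0.7 kHz

13 kHz mod fs = 0.7 kHz.
0.7 kHz ≤ fs/2 = 2.05 kHz, appears at 0.7 kHz.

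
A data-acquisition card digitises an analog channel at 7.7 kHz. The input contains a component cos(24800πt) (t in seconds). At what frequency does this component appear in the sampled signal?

ω = 24800π rad/s → f = ω/(2π) = 12400 Hz = 12.4 kHz.
12.4 kHz mod fs = 4.7 kHz.
4.7 kHz > fs/2 = 3.85 kHz, folds to fs − 4.7 kHz = 3 kHz.

3 kHz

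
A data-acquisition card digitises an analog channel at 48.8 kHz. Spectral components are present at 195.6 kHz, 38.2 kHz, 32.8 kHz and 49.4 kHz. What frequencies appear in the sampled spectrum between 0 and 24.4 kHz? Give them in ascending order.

0.4 kHz, 0.6 kHz, 10.6 kHz, 16 kHz

fs/2 = 24.4 kHz.
195.6 kHz mod fs = 0.4 kHz.
0.4 kHz ≤ fs/2 = 24.4 kHz, appears at 0.4 kHz.
38.2 kHz > fs/2 = 24.4 kHz, folds to fs − 38.2 kHz = 10.6 kHz.
32.8 kHz > fs/2 = 24.4 kHz, folds to fs − 32.8 kHz = 16 kHz.
49.4 kHz mod fs = 0.6 kHz.
0.6 kHz ≤ fs/2 = 24.4 kHz, appears at 0.6 kHz.
Distinct values: {0.4 kHz, 0.6 kHz, 10.6 kHz, 16 kHz}.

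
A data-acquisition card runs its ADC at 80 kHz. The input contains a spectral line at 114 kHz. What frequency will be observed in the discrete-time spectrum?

34 kHz

114 kHz mod fs = 34 kHz.
34 kHz ≤ fs/2 = 40 kHz, appears at 34 kHz.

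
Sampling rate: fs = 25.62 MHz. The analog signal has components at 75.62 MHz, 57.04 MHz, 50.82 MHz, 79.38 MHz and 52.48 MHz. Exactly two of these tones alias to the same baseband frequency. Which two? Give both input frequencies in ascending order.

52.48 MHz, 75.62 MHz

fs/2 = 12.81 MHz.
75.62 MHz mod fs = 24.38 MHz.
24.38 MHz > fs/2 = 12.81 MHz, folds to fs − 24.38 MHz = 1.24 MHz.
57.04 MHz mod fs = 5.8 MHz.
5.8 MHz ≤ fs/2 = 12.81 MHz, appears at 5.8 MHz.
50.82 MHz mod fs = 25.2 MHz.
25.2 MHz > fs/2 = 12.81 MHz, folds to fs − 25.2 MHz = 0.42 MHz.
79.38 MHz mod fs = 2.52 MHz.
2.52 MHz ≤ fs/2 = 12.81 MHz, appears at 2.52 MHz.
52.48 MHz mod fs = 1.24 MHz.
1.24 MHz ≤ fs/2 = 12.81 MHz, appears at 1.24 MHz.
52.48 MHz and 75.62 MHz both map to 1.24 MHz.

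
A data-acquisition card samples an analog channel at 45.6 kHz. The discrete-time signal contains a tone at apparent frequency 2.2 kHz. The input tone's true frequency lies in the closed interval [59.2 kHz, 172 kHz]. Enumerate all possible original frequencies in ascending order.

89 kHz, 93.4 kHz, 134.6 kHz, 139 kHz

Frequencies that alias to 2.2 kHz are k·fs ± 2.2 kHz for integer k ≥ 0.
k=0: 2.2 kHz.
k=1: 43.4 kHz, 47.8 kHz.
k=2: 89 kHz, 93.4 kHz.
k=3: 134.6 kHz, 139 kHz.
k=4: 180.2 kHz, 184.6 kHz.
Within [59.2 kHz, 172 kHz]: 89 kHz, 93.4 kHz, 134.6 kHz, 139 kHz.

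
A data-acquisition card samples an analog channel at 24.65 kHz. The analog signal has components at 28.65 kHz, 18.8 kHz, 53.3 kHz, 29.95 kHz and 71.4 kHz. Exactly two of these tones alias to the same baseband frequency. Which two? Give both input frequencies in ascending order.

fs/2 = 12.325 kHz.
28.65 kHz mod fs = 4 kHz.
4 kHz ≤ fs/2 = 12.325 kHz, appears at 4 kHz.
18.8 kHz > fs/2 = 12.325 kHz, folds to fs − 18.8 kHz = 5.85 kHz.
53.3 kHz mod fs = 4 kHz.
4 kHz ≤ fs/2 = 12.325 kHz, appears at 4 kHz.
29.95 kHz mod fs = 5.3 kHz.
5.3 kHz ≤ fs/2 = 12.325 kHz, appears at 5.3 kHz.
71.4 kHz mod fs = 22.1 kHz.
22.1 kHz > fs/2 = 12.325 kHz, folds to fs − 22.1 kHz = 2.55 kHz.
28.65 kHz and 53.3 kHz both map to 4 kHz.

28.65 kHz, 53.3 kHz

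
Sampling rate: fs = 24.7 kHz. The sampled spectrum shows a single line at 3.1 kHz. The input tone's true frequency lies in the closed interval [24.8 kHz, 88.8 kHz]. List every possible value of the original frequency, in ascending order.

Frequencies that alias to 3.1 kHz are k·fs ± 3.1 kHz for integer k ≥ 0.
k=0: 3.1 kHz.
k=1: 21.6 kHz, 27.8 kHz.
k=2: 46.3 kHz, 52.5 kHz.
k=3: 71 kHz, 77.2 kHz.
k=4: 95.7 kHz, 101.9 kHz.
Within [24.8 kHz, 88.8 kHz]: 27.8 kHz, 46.3 kHz, 52.5 kHz, 71 kHz, 77.2 kHz.

27.8 kHz, 46.3 kHz, 52.5 kHz, 71 kHz, 77.2 kHz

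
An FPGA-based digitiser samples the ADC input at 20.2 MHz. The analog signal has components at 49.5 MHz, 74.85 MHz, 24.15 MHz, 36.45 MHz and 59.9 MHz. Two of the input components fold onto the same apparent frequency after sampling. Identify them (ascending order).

fs/2 = 10.1 MHz.
49.5 MHz mod fs = 9.1 MHz.
9.1 MHz ≤ fs/2 = 10.1 MHz, appears at 9.1 MHz.
74.85 MHz mod fs = 14.25 MHz.
14.25 MHz > fs/2 = 10.1 MHz, folds to fs − 14.25 MHz = 5.95 MHz.
24.15 MHz mod fs = 3.95 MHz.
3.95 MHz ≤ fs/2 = 10.1 MHz, appears at 3.95 MHz.
36.45 MHz mod fs = 16.25 MHz.
16.25 MHz > fs/2 = 10.1 MHz, folds to fs − 16.25 MHz = 3.95 MHz.
59.9 MHz mod fs = 19.5 MHz.
19.5 MHz > fs/2 = 10.1 MHz, folds to fs − 19.5 MHz = 0.7 MHz.
24.15 MHz and 36.45 MHz both map to 3.95 MHz.

24.15 MHz, 36.45 MHz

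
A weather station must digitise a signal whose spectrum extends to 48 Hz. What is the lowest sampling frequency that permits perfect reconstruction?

Nyquist rate = 2 × 48 Hz = 96 Hz.

96 Hz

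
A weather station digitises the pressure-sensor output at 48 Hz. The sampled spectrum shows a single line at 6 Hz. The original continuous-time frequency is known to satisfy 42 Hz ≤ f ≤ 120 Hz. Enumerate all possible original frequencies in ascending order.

42 Hz, 54 Hz, 90 Hz, 102 Hz

Frequencies that alias to 6 Hz are k·fs ± 6 Hz for integer k ≥ 0.
k=0: 6 Hz.
k=1: 42 Hz, 54 Hz.
k=2: 90 Hz, 102 Hz.
k=3: 138 Hz, 150 Hz.
Within [42 Hz, 120 Hz]: 42 Hz, 54 Hz, 90 Hz, 102 Hz.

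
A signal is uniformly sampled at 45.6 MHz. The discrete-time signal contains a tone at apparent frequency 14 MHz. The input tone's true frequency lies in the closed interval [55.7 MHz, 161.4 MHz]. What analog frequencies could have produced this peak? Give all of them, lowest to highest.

Frequencies that alias to 14 MHz are k·fs ± 14 MHz for integer k ≥ 0.
k=0: 14 MHz.
k=1: 31.6 MHz, 59.6 MHz.
k=2: 77.2 MHz, 105.2 MHz.
k=3: 122.8 MHz, 150.8 MHz.
k=4: 168.4 MHz, 196.4 MHz.
Within [55.7 MHz, 161.4 MHz]: 59.6 MHz, 77.2 MHz, 105.2 MHz, 122.8 MHz, 150.8 MHz.

59.6 MHz, 77.2 MHz, 105.2 MHz, 122.8 MHz, 150.8 MHz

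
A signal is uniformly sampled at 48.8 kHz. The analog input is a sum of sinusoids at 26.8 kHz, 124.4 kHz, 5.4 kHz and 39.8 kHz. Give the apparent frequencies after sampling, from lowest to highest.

5.4 kHz, 9 kHz, 22 kHz

fs/2 = 24.4 kHz.
26.8 kHz > fs/2 = 24.4 kHz, folds to fs − 26.8 kHz = 22 kHz.
124.4 kHz mod fs = 26.8 kHz.
26.8 kHz > fs/2 = 24.4 kHz, folds to fs − 26.8 kHz = 22 kHz.
5.4 kHz ≤ fs/2 = 24.4 kHz, passes unchanged.
39.8 kHz > fs/2 = 24.4 kHz, folds to fs − 39.8 kHz = 9 kHz.
Distinct values: {5.4 kHz, 9 kHz, 22 kHz}.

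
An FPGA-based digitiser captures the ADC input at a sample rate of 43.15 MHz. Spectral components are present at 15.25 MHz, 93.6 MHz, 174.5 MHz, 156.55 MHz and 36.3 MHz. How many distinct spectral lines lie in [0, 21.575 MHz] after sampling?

5

fs/2 = 21.575 MHz.
15.25 MHz ≤ fs/2 = 21.575 MHz, passes unchanged.
93.6 MHz mod fs = 7.3 MHz.
7.3 MHz ≤ fs/2 = 21.575 MHz, appears at 7.3 MHz.
174.5 MHz mod fs = 1.9 MHz.
1.9 MHz ≤ fs/2 = 21.575 MHz, appears at 1.9 MHz.
156.55 MHz mod fs = 27.1 MHz.
27.1 MHz > fs/2 = 21.575 MHz, folds to fs − 27.1 MHz = 16.05 MHz.
36.3 MHz > fs/2 = 21.575 MHz, folds to fs − 36.3 MHz = 6.85 MHz.
Distinct values: {1.9 MHz, 6.85 MHz, 7.3 MHz, 15.25 MHz, 16.05 MHz} → 5.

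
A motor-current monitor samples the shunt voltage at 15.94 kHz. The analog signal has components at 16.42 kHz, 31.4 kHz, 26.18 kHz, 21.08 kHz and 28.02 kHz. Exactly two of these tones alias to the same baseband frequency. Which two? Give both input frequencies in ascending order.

fs/2 = 7.97 kHz.
16.42 kHz mod fs = 0.48 kHz.
0.48 kHz ≤ fs/2 = 7.97 kHz, appears at 0.48 kHz.
31.4 kHz mod fs = 15.46 kHz.
15.46 kHz > fs/2 = 7.97 kHz, folds to fs − 15.46 kHz = 0.48 kHz.
26.18 kHz mod fs = 10.24 kHz.
10.24 kHz > fs/2 = 7.97 kHz, folds to fs − 10.24 kHz = 5.7 kHz.
21.08 kHz mod fs = 5.14 kHz.
5.14 kHz ≤ fs/2 = 7.97 kHz, appears at 5.14 kHz.
28.02 kHz mod fs = 12.08 kHz.
12.08 kHz > fs/2 = 7.97 kHz, folds to fs − 12.08 kHz = 3.86 kHz.
16.42 kHz and 31.4 kHz both map to 0.48 kHz.

16.42 kHz, 31.4 kHz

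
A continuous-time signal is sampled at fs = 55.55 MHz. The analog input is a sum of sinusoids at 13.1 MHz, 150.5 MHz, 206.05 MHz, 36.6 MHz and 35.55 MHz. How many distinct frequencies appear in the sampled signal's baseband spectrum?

fs/2 = 27.775 MHz.
13.1 MHz ≤ fs/2 = 27.775 MHz, passes unchanged.
150.5 MHz mod fs = 39.4 MHz.
39.4 MHz > fs/2 = 27.775 MHz, folds to fs − 39.4 MHz = 16.15 MHz.
206.05 MHz mod fs = 39.4 MHz.
39.4 MHz > fs/2 = 27.775 MHz, folds to fs − 39.4 MHz = 16.15 MHz.
36.6 MHz > fs/2 = 27.775 MHz, folds to fs − 36.6 MHz = 18.95 MHz.
35.55 MHz > fs/2 = 27.775 MHz, folds to fs − 35.55 MHz = 20 MHz.
Distinct values: {13.1 MHz, 16.15 MHz, 18.95 MHz, 20 MHz} → 4.

4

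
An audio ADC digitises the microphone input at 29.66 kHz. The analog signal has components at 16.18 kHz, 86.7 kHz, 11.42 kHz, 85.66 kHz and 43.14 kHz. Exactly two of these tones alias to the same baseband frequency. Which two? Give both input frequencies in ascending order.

16.18 kHz, 43.14 kHz

fs/2 = 14.83 kHz.
16.18 kHz > fs/2 = 14.83 kHz, folds to fs − 16.18 kHz = 13.48 kHz.
86.7 kHz mod fs = 27.38 kHz.
27.38 kHz > fs/2 = 14.83 kHz, folds to fs − 27.38 kHz = 2.28 kHz.
11.42 kHz ≤ fs/2 = 14.83 kHz, passes unchanged.
85.66 kHz mod fs = 26.34 kHz.
26.34 kHz > fs/2 = 14.83 kHz, folds to fs − 26.34 kHz = 3.32 kHz.
43.14 kHz mod fs = 13.48 kHz.
13.48 kHz ≤ fs/2 = 14.83 kHz, appears at 13.48 kHz.
16.18 kHz and 43.14 kHz both map to 13.48 kHz.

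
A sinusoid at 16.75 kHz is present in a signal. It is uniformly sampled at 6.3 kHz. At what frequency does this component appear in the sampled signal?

2.15 kHz

16.75 kHz mod fs = 4.15 kHz.
4.15 kHz > fs/2 = 3.15 kHz, folds to fs − 4.15 kHz = 2.15 kHz.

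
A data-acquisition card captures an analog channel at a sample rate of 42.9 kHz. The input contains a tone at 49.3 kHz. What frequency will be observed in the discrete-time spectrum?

49.3 kHz mod fs = 6.4 kHz.
6.4 kHz ≤ fs/2 = 21.45 kHz, appears at 6.4 kHz.

6.4 kHz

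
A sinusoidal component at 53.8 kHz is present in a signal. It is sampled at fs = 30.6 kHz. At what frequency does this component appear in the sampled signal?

53.8 kHz mod fs = 23.2 kHz.
23.2 kHz > fs/2 = 15.3 kHz, folds to fs − 23.2 kHz = 7.4 kHz.

7.4 kHz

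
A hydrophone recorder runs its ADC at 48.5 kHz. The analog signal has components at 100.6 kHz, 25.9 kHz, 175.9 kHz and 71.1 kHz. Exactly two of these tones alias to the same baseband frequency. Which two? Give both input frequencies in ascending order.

25.9 kHz, 71.1 kHz

fs/2 = 24.25 kHz.
100.6 kHz mod fs = 3.6 kHz.
3.6 kHz ≤ fs/2 = 24.25 kHz, appears at 3.6 kHz.
25.9 kHz > fs/2 = 24.25 kHz, folds to fs − 25.9 kHz = 22.6 kHz.
175.9 kHz mod fs = 30.4 kHz.
30.4 kHz > fs/2 = 24.25 kHz, folds to fs − 30.4 kHz = 18.1 kHz.
71.1 kHz mod fs = 22.6 kHz.
22.6 kHz ≤ fs/2 = 24.25 kHz, appears at 22.6 kHz.
25.9 kHz and 71.1 kHz both map to 22.6 kHz.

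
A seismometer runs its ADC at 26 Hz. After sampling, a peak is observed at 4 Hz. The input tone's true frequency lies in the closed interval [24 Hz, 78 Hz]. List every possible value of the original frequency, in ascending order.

Frequencies that alias to 4 Hz are k·fs ± 4 Hz for integer k ≥ 0.
k=0: 4 Hz.
k=1: 22 Hz, 30 Hz.
k=2: 48 Hz, 56 Hz.
k=3: 74 Hz, 82 Hz.
k=4: 100 Hz, 108 Hz.
Within [24 Hz, 78 Hz]: 30 Hz, 48 Hz, 56 Hz, 74 Hz.

30 Hz, 48 Hz, 56 Hz, 74 Hz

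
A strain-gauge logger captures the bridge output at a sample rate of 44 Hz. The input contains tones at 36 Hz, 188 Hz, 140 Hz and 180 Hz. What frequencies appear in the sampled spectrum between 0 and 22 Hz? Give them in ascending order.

4 Hz, 8 Hz, 12 Hz

fs/2 = 22 Hz.
36 Hz > fs/2 = 22 Hz, folds to fs − 36 Hz = 8 Hz.
188 Hz mod fs = 12 Hz.
12 Hz ≤ fs/2 = 22 Hz, appears at 12 Hz.
140 Hz mod fs = 8 Hz.
8 Hz ≤ fs/2 = 22 Hz, appears at 8 Hz.
180 Hz mod fs = 4 Hz.
4 Hz ≤ fs/2 = 22 Hz, appears at 4 Hz.
Distinct values: {4 Hz, 8 Hz, 12 Hz}.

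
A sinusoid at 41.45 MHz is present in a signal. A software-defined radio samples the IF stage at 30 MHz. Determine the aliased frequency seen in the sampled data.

11.45 MHz

41.45 MHz mod fs = 11.45 MHz.
11.45 MHz ≤ fs/2 = 15 MHz, appears at 11.45 MHz.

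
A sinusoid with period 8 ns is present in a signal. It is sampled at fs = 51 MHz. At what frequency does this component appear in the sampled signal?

T = 8 ns → f = 1/T = 125 MHz.
125 MHz mod fs = 23 MHz.
23 MHz ≤ fs/2 = 25.5 MHz, appears at 23 MHz.

23 MHz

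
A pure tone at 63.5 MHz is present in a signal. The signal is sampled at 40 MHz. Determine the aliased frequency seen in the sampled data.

16.5 MHz

63.5 MHz mod fs = 23.5 MHz.
23.5 MHz > fs/2 = 20 MHz, folds to fs − 23.5 MHz = 16.5 MHz.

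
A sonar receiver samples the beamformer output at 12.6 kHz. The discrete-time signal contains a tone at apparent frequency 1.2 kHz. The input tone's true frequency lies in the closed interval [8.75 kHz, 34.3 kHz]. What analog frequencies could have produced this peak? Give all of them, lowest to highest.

Frequencies that alias to 1.2 kHz are k·fs ± 1.2 kHz for integer k ≥ 0.
k=0: 1.2 kHz.
k=1: 11.4 kHz, 13.8 kHz.
k=2: 24 kHz, 26.4 kHz.
k=3: 36.6 kHz, 39 kHz.
Within [8.75 kHz, 34.3 kHz]: 11.4 kHz, 13.8 kHz, 24 kHz, 26.4 kHz.

11.4 kHz, 13.8 kHz, 24 kHz, 26.4 kHz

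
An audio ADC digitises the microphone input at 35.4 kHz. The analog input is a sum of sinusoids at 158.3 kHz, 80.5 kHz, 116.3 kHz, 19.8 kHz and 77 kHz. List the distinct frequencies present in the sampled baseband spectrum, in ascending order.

6.2 kHz, 9.7 kHz, 10.1 kHz, 15.6 kHz, 16.7 kHz

fs/2 = 17.7 kHz.
158.3 kHz mod fs = 16.7 kHz.
16.7 kHz ≤ fs/2 = 17.7 kHz, appears at 16.7 kHz.
80.5 kHz mod fs = 9.7 kHz.
9.7 kHz ≤ fs/2 = 17.7 kHz, appears at 9.7 kHz.
116.3 kHz mod fs = 10.1 kHz.
10.1 kHz ≤ fs/2 = 17.7 kHz, appears at 10.1 kHz.
19.8 kHz > fs/2 = 17.7 kHz, folds to fs − 19.8 kHz = 15.6 kHz.
77 kHz mod fs = 6.2 kHz.
6.2 kHz ≤ fs/2 = 17.7 kHz, appears at 6.2 kHz.
Distinct values: {6.2 kHz, 9.7 kHz, 10.1 kHz, 15.6 kHz, 16.7 kHz}.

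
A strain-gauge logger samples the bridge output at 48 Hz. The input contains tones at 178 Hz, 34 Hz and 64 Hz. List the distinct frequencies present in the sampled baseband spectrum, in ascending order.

14 Hz, 16 Hz

fs/2 = 24 Hz.
178 Hz mod fs = 34 Hz.
34 Hz > fs/2 = 24 Hz, folds to fs − 34 Hz = 14 Hz.
34 Hz > fs/2 = 24 Hz, folds to fs − 34 Hz = 14 Hz.
64 Hz mod fs = 16 Hz.
16 Hz ≤ fs/2 = 24 Hz, appears at 16 Hz.
Distinct values: {14 Hz, 16 Hz}.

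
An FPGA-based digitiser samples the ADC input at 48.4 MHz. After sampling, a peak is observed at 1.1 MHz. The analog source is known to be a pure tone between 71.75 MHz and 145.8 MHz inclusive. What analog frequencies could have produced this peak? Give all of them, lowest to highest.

Frequencies that alias to 1.1 MHz are k·fs ± 1.1 MHz for integer k ≥ 0.
k=0: 1.1 MHz.
k=1: 47.3 MHz, 49.5 MHz.
k=2: 95.7 MHz, 97.9 MHz.
k=3: 144.1 MHz, 146.3 MHz.
k=4: 192.5 MHz, 194.7 MHz.
Within [71.75 MHz, 145.8 MHz]: 95.7 MHz, 97.9 MHz, 144.1 MHz.

95.7 MHz, 97.9 MHz, 144.1 MHz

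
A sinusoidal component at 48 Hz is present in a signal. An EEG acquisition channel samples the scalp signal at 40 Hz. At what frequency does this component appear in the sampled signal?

8 Hz

48 Hz mod fs = 8 Hz.
8 Hz ≤ fs/2 = 20 Hz, appears at 8 Hz.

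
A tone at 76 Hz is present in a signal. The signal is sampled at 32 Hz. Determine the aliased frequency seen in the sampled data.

76 Hz mod fs = 12 Hz.
12 Hz ≤ fs/2 = 16 Hz, appears at 12 Hz.

12 Hz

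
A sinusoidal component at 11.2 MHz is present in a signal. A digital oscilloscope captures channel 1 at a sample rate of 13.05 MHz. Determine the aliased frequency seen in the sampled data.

11.2 MHz > fs/2 = 6.525 MHz, folds to fs − 11.2 MHz = 1.85 MHz.

1.85 MHz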